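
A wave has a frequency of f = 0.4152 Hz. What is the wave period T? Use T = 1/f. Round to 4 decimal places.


T = 1 / f
T = 1 / 0.4152
T = 2.4085 s

2.4085


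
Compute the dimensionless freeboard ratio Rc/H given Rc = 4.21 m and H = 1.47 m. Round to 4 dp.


Relative freeboard = Rc / H
= 4.21 / 1.47
= 2.8639

2.8639


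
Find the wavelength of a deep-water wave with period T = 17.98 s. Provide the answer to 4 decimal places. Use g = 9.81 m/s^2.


L0 = g * T^2 / (2 * pi)
L0 = 9.81 * 17.98^2 / (2 * pi)
L0 = 9.81 * 323.2804 / 6.28319
L0 = 3171.3807 / 6.28319
L0 = 504.7409 m

504.7409


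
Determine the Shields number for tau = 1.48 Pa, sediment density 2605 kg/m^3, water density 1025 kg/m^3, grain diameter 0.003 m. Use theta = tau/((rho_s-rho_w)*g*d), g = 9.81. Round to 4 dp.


theta = tau / ((rho_s - rho_w) * g * d)
rho_s - rho_w = 2605 - 1025 = 1580
Denominator = 1580 * 9.81 * 0.003 = 46.499400
theta = 1.48 / 46.499400
theta = 0.0318

0.0318


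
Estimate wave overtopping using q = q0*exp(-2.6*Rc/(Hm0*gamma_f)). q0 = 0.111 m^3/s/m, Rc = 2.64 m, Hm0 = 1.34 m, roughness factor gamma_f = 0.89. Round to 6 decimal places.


q = q0 * exp(-2.6 * Rc / (Hm0 * gamma_f))
Exponent = -2.6 * 2.64 / (1.34 * 0.89)
= -2.6 * 2.64 / 1.1926
= -5.755492
exp(-5.755492) = 0.003165
q = 0.111 * 0.003165
q = 0.000351 m^3/s/m

0.000351


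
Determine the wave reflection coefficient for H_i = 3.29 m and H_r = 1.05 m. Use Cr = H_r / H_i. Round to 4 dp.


Cr = H_r / H_i
Cr = 1.05 / 3.29
Cr = 0.3191

0.3191


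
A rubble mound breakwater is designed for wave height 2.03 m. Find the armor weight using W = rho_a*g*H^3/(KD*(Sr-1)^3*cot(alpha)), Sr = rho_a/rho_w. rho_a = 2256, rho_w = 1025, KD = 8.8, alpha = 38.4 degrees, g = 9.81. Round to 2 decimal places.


Sr = rho_a / rho_w = 2256 / 1025 = 2.200976
(Sr - 1) = 1.200976
(Sr - 1)^3 = 1.732218
cot(38.4) = 1 / tan(38.4) = 1 / 0.792590 = 1.261686
Numerator = 2256 * 9.81 * 2.03^3 = 185138.2765
Denominator = 8.8 * 1.732218 * 1.261686 = 19.232534
W = 185138.2765 / 19.232534
W = 9626.31 N

9626.31


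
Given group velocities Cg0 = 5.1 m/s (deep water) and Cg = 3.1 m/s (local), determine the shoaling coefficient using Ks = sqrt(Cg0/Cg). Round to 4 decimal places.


Ks = sqrt(Cg0 / Cg)
Ks = sqrt(5.1 / 3.1)
Ks = sqrt(1.6452)
Ks = 1.2826

1.2826


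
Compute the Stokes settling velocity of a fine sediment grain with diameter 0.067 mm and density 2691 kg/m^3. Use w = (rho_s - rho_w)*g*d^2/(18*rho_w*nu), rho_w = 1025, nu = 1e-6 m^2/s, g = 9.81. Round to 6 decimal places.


w = (rho_s - rho_w) * g * d^2 / (18 * rho_w * nu)
d = 0.067 mm = 0.000067 m
rho_s - rho_w = 2691 - 1025 = 1666
Numerator = 1666 * 9.81 * (0.000067)^2 = 0.000073365792
Denominator = 18 * 1025 * 1e-6 = 0.018450
w = 0.003976 m/s

0.003976


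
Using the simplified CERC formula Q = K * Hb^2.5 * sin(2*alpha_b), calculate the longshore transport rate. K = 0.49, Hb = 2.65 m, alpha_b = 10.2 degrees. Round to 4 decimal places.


Q = K * Hb^2.5 * sin(2 * alpha_b)
Hb^2.5 = 2.65^2.5 = 11.431802
sin(2 * 10.2) = sin(20.4) = 0.348572
Q = 0.49 * 11.431802 * 0.348572
Q = 1.9526 m^3/s

1.9526


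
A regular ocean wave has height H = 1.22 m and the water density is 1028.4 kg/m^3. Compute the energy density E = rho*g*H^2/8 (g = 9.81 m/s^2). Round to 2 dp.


E = (1/8) * rho * g * H^2
E = (1/8) * 1028.4 * 9.81 * 1.22^2
E = 0.125 * 1028.4 * 9.81 * 1.4884
E = 1876.98 J/m^2

1876.98


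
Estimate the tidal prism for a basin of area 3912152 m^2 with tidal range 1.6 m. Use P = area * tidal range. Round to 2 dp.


Tidal prism = Area * Tidal range
P = 3912152 * 1.6
P = 6259443.20 m^3

6259443.20


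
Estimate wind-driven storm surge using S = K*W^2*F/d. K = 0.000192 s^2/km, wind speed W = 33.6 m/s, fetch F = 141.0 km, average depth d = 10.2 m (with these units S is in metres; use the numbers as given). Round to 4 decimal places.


S = K * W^2 * F / d
W^2 = 33.6^2 = 1128.96
S = 0.000192 * 1128.96 * 141.0 / 10.2
Numerator = 0.000192 * 1128.96 * 141.0 = 30.563205
S = 30.563205 / 10.2 = 2.9964 m

2.9964


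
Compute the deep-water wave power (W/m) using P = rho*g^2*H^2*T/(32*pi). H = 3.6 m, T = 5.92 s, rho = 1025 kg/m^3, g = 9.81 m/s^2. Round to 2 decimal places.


P = rho * g^2 * H^2 * T / (32 * pi)
P = 1025 * 9.81^2 * 3.6^2 * 5.92 / (32 * pi)
P = 1025 * 96.2361 * 12.9600 * 5.92 / 100.53096
P = 75281.58 W/m

75281.58


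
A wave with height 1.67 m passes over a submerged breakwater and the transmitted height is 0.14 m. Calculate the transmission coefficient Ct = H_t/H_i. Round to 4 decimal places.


Ct = H_t / H_i
Ct = 0.14 / 1.67
Ct = 0.0838

0.0838


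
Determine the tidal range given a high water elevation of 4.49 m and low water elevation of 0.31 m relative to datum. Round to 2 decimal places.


Tidal range = High water - Low water
Tidal range = 4.49 - (0.31)
Tidal range = 4.18 m

4.18


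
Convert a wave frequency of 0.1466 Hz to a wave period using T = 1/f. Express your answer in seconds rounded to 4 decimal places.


T = 1 / f
T = 1 / 0.1466
T = 6.8213 s

6.8213


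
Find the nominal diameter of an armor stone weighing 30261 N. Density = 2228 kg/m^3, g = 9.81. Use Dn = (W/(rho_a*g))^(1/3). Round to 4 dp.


V = W / (rho_a * g)
V = 30261 / (2228 * 9.81)
V = 30261 / 21856.68
V = 1.384520 m^3
Dn = V^(1/3) = 1.384520^(1/3)
Dn = 1.1146 m

1.1146


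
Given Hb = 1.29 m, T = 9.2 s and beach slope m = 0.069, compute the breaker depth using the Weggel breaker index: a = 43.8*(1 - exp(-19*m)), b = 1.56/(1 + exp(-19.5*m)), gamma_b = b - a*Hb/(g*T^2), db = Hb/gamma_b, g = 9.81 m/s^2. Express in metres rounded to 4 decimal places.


a = 43.8 * (1 - exp(-19 * m))
exp(-19 * 0.069) = exp(-1.3110) = 0.269550
a = 43.8 * (1 - 0.269550) = 31.993694
b = 1.56 / (1 + exp(-19.5 * m))
exp(-19.5 * 0.069) = exp(-1.3455) = 0.260409
b = 1.56 / (1 + 0.260409) = 1.237693
Hb / (g * T^2) = 1.29 / (9.81 * 9.2^2) = 1.29 / 830.3184 = 0.00155362
gamma_b = b - a * Hb/(g*T^2) = 1.237693 - 31.993694 * 0.00155362 = 1.187987
db = Hb / gamma_b = 1.29 / 1.187987
db = 1.0859 m

1.0859


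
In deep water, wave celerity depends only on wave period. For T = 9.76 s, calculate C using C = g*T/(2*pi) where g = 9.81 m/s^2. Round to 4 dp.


We use the deep-water celerity formula:
C = g * T / (2 * pi)
C = 9.81 * 9.76 / (2 * 3.14159...)
C = 95.745600 / 6.283185
C = 15.2384 m/s

15.2384


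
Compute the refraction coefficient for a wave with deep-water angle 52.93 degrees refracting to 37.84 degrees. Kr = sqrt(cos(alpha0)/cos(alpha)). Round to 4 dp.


Kr = sqrt(cos(alpha0) / cos(alpha))
cos(52.93) = 0.602790
cos(37.84) = 0.789727
Kr = sqrt(0.602790 / 0.789727)
Kr = sqrt(0.763290)
Kr = 0.8737

0.8737


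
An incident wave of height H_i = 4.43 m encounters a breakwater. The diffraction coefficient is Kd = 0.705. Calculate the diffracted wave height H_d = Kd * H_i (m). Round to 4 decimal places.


H_d = Kd * H_i
H_d = 0.705 * 4.43
H_d = 3.1232 m

3.1232


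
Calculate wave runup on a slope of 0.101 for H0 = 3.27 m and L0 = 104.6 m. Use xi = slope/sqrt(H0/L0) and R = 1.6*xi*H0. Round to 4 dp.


xi = slope / sqrt(H0/L0)
H0/L0 = 3.27/104.6 = 0.031262
sqrt(0.031262) = 0.176810
xi = 0.101 / 0.176810 = 0.571233
R = 1.6 * xi * H0 = 1.6 * 0.571233 * 3.27
R = 2.9887 m

2.9887


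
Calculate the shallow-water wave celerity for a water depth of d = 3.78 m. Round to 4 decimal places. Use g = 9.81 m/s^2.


Using the shallow-water approximation:
C = sqrt(g * d) = sqrt(9.81 * 3.78)
C = sqrt(37.0818)
C = 6.0895 m/s

6.0895


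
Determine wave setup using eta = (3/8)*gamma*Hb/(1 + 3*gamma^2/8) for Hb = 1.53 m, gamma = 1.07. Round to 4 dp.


eta = (3/8) * gamma * Hb / (1 + 3*gamma^2/8)
Numerator = (3/8) * 1.07 * 1.53 = 0.613912
Denominator = 1 + 3*1.07^2/8 = 1 + 0.429338 = 1.429338
eta = 0.613912 / 1.429338
eta = 0.4295 m

0.4295


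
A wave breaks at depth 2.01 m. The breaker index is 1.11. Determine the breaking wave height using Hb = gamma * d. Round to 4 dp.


Hb = gamma * d
Hb = 1.11 * 2.01
Hb = 2.2311 m

2.2311


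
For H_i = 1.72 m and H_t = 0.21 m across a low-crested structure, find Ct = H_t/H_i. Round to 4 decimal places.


Ct = H_t / H_i
Ct = 0.21 / 1.72
Ct = 0.1221

0.1221


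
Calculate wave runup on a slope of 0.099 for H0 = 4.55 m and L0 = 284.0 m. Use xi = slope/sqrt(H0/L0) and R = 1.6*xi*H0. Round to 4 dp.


xi = slope / sqrt(H0/L0)
H0/L0 = 4.55/284.0 = 0.016021
sqrt(0.016021) = 0.126575
xi = 0.099 / 0.126575 = 0.782148
R = 1.6 * xi * H0 = 1.6 * 0.782148 * 4.55
R = 5.6940 m

5.6940


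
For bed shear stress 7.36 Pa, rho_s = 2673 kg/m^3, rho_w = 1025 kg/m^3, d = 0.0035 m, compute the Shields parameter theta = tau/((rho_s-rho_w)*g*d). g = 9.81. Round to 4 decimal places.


theta = tau / ((rho_s - rho_w) * g * d)
rho_s - rho_w = 2673 - 1025 = 1648
Denominator = 1648 * 9.81 * 0.0035 = 56.584080
theta = 7.36 / 56.584080
theta = 0.1301

0.1301


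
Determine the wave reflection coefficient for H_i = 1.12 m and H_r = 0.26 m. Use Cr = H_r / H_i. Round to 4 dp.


Cr = H_r / H_i
Cr = 0.26 / 1.12
Cr = 0.2321

0.2321


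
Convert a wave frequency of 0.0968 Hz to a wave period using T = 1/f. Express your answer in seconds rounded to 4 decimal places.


T = 1 / f
T = 1 / 0.0968
T = 10.3306 s

10.3306


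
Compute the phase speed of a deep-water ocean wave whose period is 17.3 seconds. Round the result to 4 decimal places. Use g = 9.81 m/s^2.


We use the deep-water celerity formula:
C = g * T / (2 * pi)
C = 9.81 * 17.3 / (2 * 3.14159...)
C = 169.713000 / 6.283185
C = 27.0107 m/s

27.0107


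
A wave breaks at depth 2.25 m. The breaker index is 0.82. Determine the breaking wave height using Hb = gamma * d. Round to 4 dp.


Hb = gamma * d
Hb = 0.82 * 2.25
Hb = 1.8450 m

1.8450


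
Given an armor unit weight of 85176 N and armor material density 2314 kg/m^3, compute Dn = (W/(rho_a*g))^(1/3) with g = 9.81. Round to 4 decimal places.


V = W / (rho_a * g)
V = 85176 / (2314 * 9.81)
V = 85176 / 22700.34
V = 3.752190 m^3
Dn = V^(1/3) = 3.752190^(1/3)
Dn = 1.5539 m

1.5539


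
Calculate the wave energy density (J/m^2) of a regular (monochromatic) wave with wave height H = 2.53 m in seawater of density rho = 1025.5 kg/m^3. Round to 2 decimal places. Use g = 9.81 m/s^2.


E = (1/8) * rho * g * H^2
E = (1/8) * 1025.5 * 9.81 * 2.53^2
E = 0.125 * 1025.5 * 9.81 * 6.4009
E = 8049.26 J/m^2

8049.26


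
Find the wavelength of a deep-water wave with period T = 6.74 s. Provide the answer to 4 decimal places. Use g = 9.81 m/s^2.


L0 = g * T^2 / (2 * pi)
L0 = 9.81 * 6.74^2 / (2 * pi)
L0 = 9.81 * 45.4276 / 6.28319
L0 = 445.6448 / 6.28319
L0 = 70.9266 m

70.9266


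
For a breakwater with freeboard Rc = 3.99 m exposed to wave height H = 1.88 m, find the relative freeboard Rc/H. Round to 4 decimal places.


Relative freeboard = Rc / H
= 3.99 / 1.88
= 2.1223

2.1223


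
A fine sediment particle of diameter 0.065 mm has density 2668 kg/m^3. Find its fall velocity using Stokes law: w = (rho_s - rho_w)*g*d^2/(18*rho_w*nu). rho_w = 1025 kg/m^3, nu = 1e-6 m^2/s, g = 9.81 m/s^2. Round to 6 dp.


w = (rho_s - rho_w) * g * d^2 / (18 * rho_w * nu)
d = 0.065 mm = 0.000065 m
rho_s - rho_w = 2668 - 1025 = 1643
Numerator = 1643 * 9.81 * (0.000065)^2 = 0.000068097832
Denominator = 18 * 1025 * 1e-6 = 0.018450
w = 0.003691 m/s

0.003691


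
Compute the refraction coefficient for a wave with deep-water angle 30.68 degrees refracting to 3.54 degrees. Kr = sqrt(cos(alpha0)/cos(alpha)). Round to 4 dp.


Kr = sqrt(cos(alpha0) / cos(alpha))
cos(30.68) = 0.860030
cos(3.54) = 0.998092
Kr = sqrt(0.860030 / 0.998092)
Kr = sqrt(0.861675)
Kr = 0.9283

0.9283


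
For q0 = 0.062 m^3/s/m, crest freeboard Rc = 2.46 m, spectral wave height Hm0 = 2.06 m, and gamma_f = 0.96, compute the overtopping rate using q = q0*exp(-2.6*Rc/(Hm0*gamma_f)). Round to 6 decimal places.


q = q0 * exp(-2.6 * Rc / (Hm0 * gamma_f))
Exponent = -2.6 * 2.46 / (2.06 * 0.96)
= -2.6 * 2.46 / 1.9776
= -3.234223
exp(-3.234223) = 0.039391
q = 0.062 * 0.039391
q = 0.002442 m^3/s/m

0.002442


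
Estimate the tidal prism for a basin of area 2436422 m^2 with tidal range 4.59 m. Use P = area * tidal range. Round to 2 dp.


Tidal prism = Area * Tidal range
P = 2436422 * 4.59
P = 11183176.98 m^3

11183176.98


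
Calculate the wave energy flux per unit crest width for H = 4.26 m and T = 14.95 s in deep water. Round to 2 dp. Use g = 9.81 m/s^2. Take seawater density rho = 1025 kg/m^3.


P = rho * g^2 * H^2 * T / (32 * pi)
P = 1025 * 9.81^2 * 4.26^2 * 14.95 / (32 * pi)
P = 1025 * 96.2361 * 18.1476 * 14.95 / 100.53096
P = 266208.81 W/m

266208.81


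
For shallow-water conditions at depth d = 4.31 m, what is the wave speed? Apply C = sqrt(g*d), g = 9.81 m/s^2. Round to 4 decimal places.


Using the shallow-water approximation:
C = sqrt(g * d) = sqrt(9.81 * 4.31)
C = sqrt(42.2811)
C = 6.5024 m/s

6.5024


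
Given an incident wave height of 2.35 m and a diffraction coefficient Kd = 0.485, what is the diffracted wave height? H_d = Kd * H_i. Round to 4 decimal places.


H_d = Kd * H_i
H_d = 0.485 * 2.35
H_d = 1.1398 m

1.1398


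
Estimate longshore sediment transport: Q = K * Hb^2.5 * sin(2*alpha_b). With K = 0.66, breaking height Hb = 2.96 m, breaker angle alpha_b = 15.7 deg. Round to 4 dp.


Q = K * Hb^2.5 * sin(2 * alpha_b)
Hb^2.5 = 2.96^2.5 = 15.074027
sin(2 * 15.7) = sin(31.4) = 0.521010
Q = 0.66 * 15.074027 * 0.521010
Q = 5.1835 m^3/s

5.1835


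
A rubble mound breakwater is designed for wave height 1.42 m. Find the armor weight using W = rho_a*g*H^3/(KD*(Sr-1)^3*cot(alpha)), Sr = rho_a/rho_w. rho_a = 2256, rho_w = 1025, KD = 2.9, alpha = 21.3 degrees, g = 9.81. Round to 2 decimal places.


Sr = rho_a / rho_w = 2256 / 1025 = 2.200976
(Sr - 1) = 1.200976
(Sr - 1)^3 = 1.732218
cot(21.3) = 1 / tan(21.3) = 1 / 0.389884 = 2.564867
Numerator = 2256 * 9.81 * 1.42^3 = 63368.4575
Denominator = 2.9 * 1.732218 * 2.564867 = 12.884438
W = 63368.4575 / 12.884438
W = 4918.22 N

4918.22


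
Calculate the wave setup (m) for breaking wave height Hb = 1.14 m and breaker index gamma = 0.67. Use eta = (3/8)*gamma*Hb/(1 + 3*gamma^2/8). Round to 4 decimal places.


eta = (3/8) * gamma * Hb / (1 + 3*gamma^2/8)
Numerator = (3/8) * 0.67 * 1.14 = 0.286425
Denominator = 1 + 3*0.67^2/8 = 1 + 0.168338 = 1.168338
eta = 0.286425 / 1.168338
eta = 0.2452 m

0.2452


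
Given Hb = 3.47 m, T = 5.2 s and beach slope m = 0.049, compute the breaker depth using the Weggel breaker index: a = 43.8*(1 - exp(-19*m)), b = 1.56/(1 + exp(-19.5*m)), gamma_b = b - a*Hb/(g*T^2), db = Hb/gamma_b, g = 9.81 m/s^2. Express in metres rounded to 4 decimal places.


a = 43.8 * (1 - exp(-19 * m))
exp(-19 * 0.049) = exp(-0.9310) = 0.394159
a = 43.8 * (1 - 0.394159) = 26.535820
b = 1.56 / (1 + exp(-19.5 * m))
exp(-19.5 * 0.049) = exp(-0.9555) = 0.384620
b = 1.56 / (1 + 0.384620) = 1.126663
Hb / (g * T^2) = 3.47 / (9.81 * 5.2^2) = 3.47 / 265.2624 = 0.01308139
gamma_b = b - a * Hb/(g*T^2) = 1.126663 - 26.535820 * 0.01308139 = 0.779538
db = Hb / gamma_b = 3.47 / 0.779538
db = 4.4514 m

4.4514


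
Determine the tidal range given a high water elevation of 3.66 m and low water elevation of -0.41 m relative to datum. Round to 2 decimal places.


Tidal range = High water - Low water
Tidal range = 3.66 - (-0.41)
Tidal range = 4.07 m

4.07


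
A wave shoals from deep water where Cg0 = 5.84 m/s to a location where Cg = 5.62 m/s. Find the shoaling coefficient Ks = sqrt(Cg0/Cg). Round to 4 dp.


Ks = sqrt(Cg0 / Cg)
Ks = sqrt(5.84 / 5.62)
Ks = sqrt(1.0391)
Ks = 1.0194

1.0194


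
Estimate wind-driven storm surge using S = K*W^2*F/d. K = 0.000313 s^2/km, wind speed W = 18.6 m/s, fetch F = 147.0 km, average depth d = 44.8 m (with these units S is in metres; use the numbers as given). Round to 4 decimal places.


S = K * W^2 * F / d
W^2 = 18.6^2 = 345.96
S = 0.000313 * 345.96 * 147.0 / 44.8
Numerator = 0.000313 * 345.96 * 147.0 = 15.917966
S = 15.917966 / 44.8 = 0.3553 m

0.3553


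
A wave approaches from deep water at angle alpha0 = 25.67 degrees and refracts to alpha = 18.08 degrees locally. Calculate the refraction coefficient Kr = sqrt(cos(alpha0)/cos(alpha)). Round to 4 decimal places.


Kr = sqrt(cos(alpha0) / cos(alpha))
cos(25.67) = 0.901304
cos(18.08) = 0.950624
Kr = sqrt(0.901304 / 0.950624)
Kr = sqrt(0.948118)
Kr = 0.9737

0.9737


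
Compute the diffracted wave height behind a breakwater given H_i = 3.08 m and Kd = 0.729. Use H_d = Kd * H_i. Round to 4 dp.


H_d = Kd * H_i
H_d = 0.729 * 3.08
H_d = 2.2453 m

2.2453


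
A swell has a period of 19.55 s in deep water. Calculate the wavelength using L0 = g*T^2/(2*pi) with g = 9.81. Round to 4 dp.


L0 = g * T^2 / (2 * pi)
L0 = 9.81 * 19.55^2 / (2 * pi)
L0 = 9.81 * 382.2025 / 6.28319
L0 = 3749.4065 / 6.28319
L0 = 596.7366 m

596.7366


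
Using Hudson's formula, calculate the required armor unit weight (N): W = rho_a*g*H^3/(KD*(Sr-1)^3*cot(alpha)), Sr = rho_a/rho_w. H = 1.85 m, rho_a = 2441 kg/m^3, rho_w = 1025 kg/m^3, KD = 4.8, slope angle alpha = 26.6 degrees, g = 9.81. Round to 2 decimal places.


Sr = rho_a / rho_w = 2441 / 1025 = 2.381463
(Sr - 1) = 1.381463
(Sr - 1)^3 = 2.636442
cot(26.6) = 1 / tan(26.6) = 1 / 0.500763 = 1.996954
Numerator = 2441 * 9.81 * 1.85^3 = 151618.4219
Denominator = 4.8 * 2.636442 * 1.996954 = 25.271291
W = 151618.4219 / 25.271291
W = 5999.63 N

5999.63


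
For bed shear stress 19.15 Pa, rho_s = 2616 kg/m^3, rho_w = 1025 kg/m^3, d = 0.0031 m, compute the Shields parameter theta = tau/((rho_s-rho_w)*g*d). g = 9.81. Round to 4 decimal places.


theta = tau / ((rho_s - rho_w) * g * d)
rho_s - rho_w = 2616 - 1025 = 1591
Denominator = 1591 * 9.81 * 0.0031 = 48.383901
theta = 19.15 / 48.383901
theta = 0.3958

0.3958


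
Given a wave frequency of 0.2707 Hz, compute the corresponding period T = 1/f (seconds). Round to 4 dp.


T = 1 / f
T = 1 / 0.2707
T = 3.6941 s

3.6941


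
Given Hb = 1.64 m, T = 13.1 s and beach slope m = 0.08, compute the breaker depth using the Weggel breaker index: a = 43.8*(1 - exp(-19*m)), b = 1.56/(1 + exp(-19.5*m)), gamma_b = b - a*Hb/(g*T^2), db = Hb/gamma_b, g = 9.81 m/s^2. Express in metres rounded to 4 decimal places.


a = 43.8 * (1 - exp(-19 * m))
exp(-19 * 0.08) = exp(-1.5200) = 0.218712
a = 43.8 * (1 - 0.218712) = 34.220419
b = 1.56 / (1 + exp(-19.5 * m))
exp(-19.5 * 0.08) = exp(-1.5600) = 0.210136
b = 1.56 / (1 + 0.210136) = 1.289111
Hb / (g * T^2) = 1.64 / (9.81 * 13.1^2) = 1.64 / 1683.4941 = 0.00097416
gamma_b = b - a * Hb/(g*T^2) = 1.289111 - 34.220419 * 0.00097416 = 1.255775
db = Hb / gamma_b = 1.64 / 1.255775
db = 1.3060 m

1.3060


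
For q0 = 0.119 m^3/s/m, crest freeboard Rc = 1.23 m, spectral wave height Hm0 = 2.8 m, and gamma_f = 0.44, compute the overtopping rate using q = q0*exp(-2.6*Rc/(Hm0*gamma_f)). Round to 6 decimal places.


q = q0 * exp(-2.6 * Rc / (Hm0 * gamma_f))
Exponent = -2.6 * 1.23 / (2.8 * 0.44)
= -2.6 * 1.23 / 1.2320
= -2.595779
exp(-2.595779) = 0.074588
q = 0.119 * 0.074588
q = 0.008876 m^3/s/m

0.008876


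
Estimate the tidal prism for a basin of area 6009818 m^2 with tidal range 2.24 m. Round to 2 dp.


Tidal prism = Area * Tidal range
P = 6009818 * 2.24
P = 13461992.32 m^3

13461992.32


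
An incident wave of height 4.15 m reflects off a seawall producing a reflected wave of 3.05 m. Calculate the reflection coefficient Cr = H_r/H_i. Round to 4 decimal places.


Cr = H_r / H_i
Cr = 3.05 / 4.15
Cr = 0.7349

0.7349


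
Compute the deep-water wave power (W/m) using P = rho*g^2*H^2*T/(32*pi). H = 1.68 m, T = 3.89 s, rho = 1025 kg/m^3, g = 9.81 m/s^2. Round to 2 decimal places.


P = rho * g^2 * H^2 * T / (32 * pi)
P = 1025 * 9.81^2 * 1.68^2 * 3.89 / (32 * pi)
P = 1025 * 96.2361 * 2.8224 * 3.89 / 100.53096
P = 10772.84 W/m

10772.84


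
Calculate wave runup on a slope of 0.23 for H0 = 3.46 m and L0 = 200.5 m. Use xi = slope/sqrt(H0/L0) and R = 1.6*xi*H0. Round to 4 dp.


xi = slope / sqrt(H0/L0)
H0/L0 = 3.46/200.5 = 0.017257
sqrt(0.017257) = 0.131365
xi = 0.23 / 0.131365 = 1.750842
R = 1.6 * xi * H0 = 1.6 * 1.750842 * 3.46
R = 9.6927 m

9.6927


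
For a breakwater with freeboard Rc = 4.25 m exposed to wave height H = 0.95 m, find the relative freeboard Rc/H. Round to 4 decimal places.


Relative freeboard = Rc / H
= 4.25 / 0.95
= 4.4737

4.4737


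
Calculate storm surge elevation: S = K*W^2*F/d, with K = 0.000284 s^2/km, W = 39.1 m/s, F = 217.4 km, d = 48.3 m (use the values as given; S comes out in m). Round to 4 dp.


S = K * W^2 * F / d
W^2 = 39.1^2 = 1528.81
S = 0.000284 * 1528.81 * 217.4 / 48.3
Numerator = 0.000284 * 1528.81 * 217.4 = 94.391175
S = 94.391175 / 48.3 = 1.9543 m

1.9543


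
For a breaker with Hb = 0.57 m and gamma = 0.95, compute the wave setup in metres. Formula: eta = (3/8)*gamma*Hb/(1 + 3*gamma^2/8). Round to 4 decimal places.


eta = (3/8) * gamma * Hb / (1 + 3*gamma^2/8)
Numerator = (3/8) * 0.95 * 0.57 = 0.203062
Denominator = 1 + 3*0.95^2/8 = 1 + 0.338438 = 1.338438
eta = 0.203062 / 1.338438
eta = 0.1517 m

0.1517


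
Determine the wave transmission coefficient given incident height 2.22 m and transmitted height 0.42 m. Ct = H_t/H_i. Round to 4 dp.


Ct = H_t / H_i
Ct = 0.42 / 2.22
Ct = 0.1892

0.1892


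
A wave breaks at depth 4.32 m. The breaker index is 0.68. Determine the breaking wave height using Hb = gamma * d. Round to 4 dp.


Hb = gamma * d
Hb = 0.68 * 4.32
Hb = 2.9376 m

2.9376


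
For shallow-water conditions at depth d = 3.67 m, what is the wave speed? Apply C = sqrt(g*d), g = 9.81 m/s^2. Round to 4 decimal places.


Using the shallow-water approximation:
C = sqrt(g * d) = sqrt(9.81 * 3.67)
C = sqrt(36.0027)
C = 6.0002 m/s

6.0002


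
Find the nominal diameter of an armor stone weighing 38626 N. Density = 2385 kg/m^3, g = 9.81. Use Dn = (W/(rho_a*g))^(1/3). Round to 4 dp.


V = W / (rho_a * g)
V = 38626 / (2385 * 9.81)
V = 38626 / 23396.85
V = 1.650906 m^3
Dn = V^(1/3) = 1.650906^(1/3)
Dn = 1.1819 m

1.1819


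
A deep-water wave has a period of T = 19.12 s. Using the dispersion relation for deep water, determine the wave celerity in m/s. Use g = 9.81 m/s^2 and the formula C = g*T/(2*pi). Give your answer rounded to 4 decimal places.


We use the deep-water celerity formula:
C = g * T / (2 * pi)
C = 9.81 * 19.12 / (2 * 3.14159...)
C = 187.567200 / 6.283185
C = 29.8522 m/s

29.8522


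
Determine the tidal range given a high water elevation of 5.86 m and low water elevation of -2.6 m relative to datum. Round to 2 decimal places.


Tidal range = High water - Low water
Tidal range = 5.86 - (-2.6)
Tidal range = 8.46 m

8.46


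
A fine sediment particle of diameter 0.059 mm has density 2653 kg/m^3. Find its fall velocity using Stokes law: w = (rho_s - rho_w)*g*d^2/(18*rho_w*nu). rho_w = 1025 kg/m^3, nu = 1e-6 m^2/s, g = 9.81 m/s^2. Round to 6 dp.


w = (rho_s - rho_w) * g * d^2 / (18 * rho_w * nu)
d = 0.059 mm = 0.000059 m
rho_s - rho_w = 2653 - 1025 = 1628
Numerator = 1628 * 9.81 * (0.000059)^2 = 0.000055593937
Denominator = 18 * 1025 * 1e-6 = 0.018450
w = 0.003013 m/s

0.003013


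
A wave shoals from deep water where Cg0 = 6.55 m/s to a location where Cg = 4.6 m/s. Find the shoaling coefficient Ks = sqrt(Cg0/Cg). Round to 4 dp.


Ks = sqrt(Cg0 / Cg)
Ks = sqrt(6.55 / 4.6)
Ks = sqrt(1.4239)
Ks = 1.1933

1.1933


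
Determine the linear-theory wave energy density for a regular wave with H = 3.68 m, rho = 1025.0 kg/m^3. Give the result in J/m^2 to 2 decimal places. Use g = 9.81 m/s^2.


E = (1/8) * rho * g * H^2
E = (1/8) * 1025.0 * 9.81 * 3.68^2
E = 0.125 * 1025.0 * 9.81 * 13.5424
E = 17021.53 J/m^2

17021.53


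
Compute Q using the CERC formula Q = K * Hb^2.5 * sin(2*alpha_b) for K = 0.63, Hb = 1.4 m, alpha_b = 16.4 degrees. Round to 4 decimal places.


Q = K * Hb^2.5 * sin(2 * alpha_b)
Hb^2.5 = 1.4^2.5 = 2.319103
sin(2 * 16.4) = sin(32.8) = 0.541708
Q = 0.63 * 2.319103 * 0.541708
Q = 0.7915 m^3/s

0.7915


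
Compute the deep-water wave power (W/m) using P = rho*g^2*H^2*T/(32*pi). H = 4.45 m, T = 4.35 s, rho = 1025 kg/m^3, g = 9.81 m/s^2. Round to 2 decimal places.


P = rho * g^2 * H^2 * T / (32 * pi)
P = 1025 * 9.81^2 * 4.45^2 * 4.35 / (32 * pi)
P = 1025 * 96.2361 * 19.8025 * 4.35 / 100.53096
P = 84522.30 W/m

84522.30


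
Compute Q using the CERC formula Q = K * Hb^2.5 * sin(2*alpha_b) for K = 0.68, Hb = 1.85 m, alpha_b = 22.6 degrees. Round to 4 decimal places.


Q = K * Hb^2.5 * sin(2 * alpha_b)
Hb^2.5 = 1.85^2.5 = 4.655103
sin(2 * 22.6) = sin(45.2) = 0.709571
Q = 0.68 * 4.655103 * 0.709571
Q = 2.2461 m^3/s

2.2461


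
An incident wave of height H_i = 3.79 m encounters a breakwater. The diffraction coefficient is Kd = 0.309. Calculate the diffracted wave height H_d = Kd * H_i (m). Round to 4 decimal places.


H_d = Kd * H_i
H_d = 0.309 * 3.79
H_d = 1.1711 m

1.1711


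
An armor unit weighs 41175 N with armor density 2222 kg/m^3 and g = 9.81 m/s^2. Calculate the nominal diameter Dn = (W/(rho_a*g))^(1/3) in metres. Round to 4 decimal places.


V = W / (rho_a * g)
V = 41175 / (2222 * 9.81)
V = 41175 / 21797.82
V = 1.888950 m^3
Dn = V^(1/3) = 1.888950^(1/3)
Dn = 1.2362 m

1.2362


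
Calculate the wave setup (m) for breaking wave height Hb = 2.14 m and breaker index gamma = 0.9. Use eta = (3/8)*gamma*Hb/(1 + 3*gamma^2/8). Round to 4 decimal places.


eta = (3/8) * gamma * Hb / (1 + 3*gamma^2/8)
Numerator = (3/8) * 0.9 * 2.14 = 0.722250
Denominator = 1 + 3*0.9^2/8 = 1 + 0.303750 = 1.303750
eta = 0.722250 / 1.303750
eta = 0.5540 m

0.5540


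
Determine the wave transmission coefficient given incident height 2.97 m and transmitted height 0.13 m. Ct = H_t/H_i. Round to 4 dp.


Ct = H_t / H_i
Ct = 0.13 / 2.97
Ct = 0.0438

0.0438


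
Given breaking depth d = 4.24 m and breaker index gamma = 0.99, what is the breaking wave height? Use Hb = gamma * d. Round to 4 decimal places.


Hb = gamma * d
Hb = 0.99 * 4.24
Hb = 4.1976 m

4.1976


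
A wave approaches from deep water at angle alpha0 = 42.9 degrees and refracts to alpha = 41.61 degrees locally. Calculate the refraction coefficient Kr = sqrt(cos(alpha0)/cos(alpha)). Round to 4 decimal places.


Kr = sqrt(cos(alpha0) / cos(alpha))
cos(42.9) = 0.732543
cos(41.61) = 0.747682
Kr = sqrt(0.732543 / 0.747682)
Kr = sqrt(0.979752)
Kr = 0.9898

0.9898


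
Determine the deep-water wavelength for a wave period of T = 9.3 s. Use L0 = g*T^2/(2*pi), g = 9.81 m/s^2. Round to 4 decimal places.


L0 = g * T^2 / (2 * pi)
L0 = 9.81 * 9.3^2 / (2 * pi)
L0 = 9.81 * 86.4900 / 6.28319
L0 = 848.4669 / 6.28319
L0 = 135.0377 m

135.0377


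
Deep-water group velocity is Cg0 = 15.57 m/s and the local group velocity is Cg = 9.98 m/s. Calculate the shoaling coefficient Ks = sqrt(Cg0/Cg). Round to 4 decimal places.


Ks = sqrt(Cg0 / Cg)
Ks = sqrt(15.57 / 9.98)
Ks = sqrt(1.5601)
Ks = 1.2490

1.2490


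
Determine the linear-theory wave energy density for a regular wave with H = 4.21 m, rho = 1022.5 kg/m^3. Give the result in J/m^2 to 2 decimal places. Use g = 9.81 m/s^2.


E = (1/8) * rho * g * H^2
E = (1/8) * 1022.5 * 9.81 * 4.21^2
E = 0.125 * 1022.5 * 9.81 * 17.7241
E = 22223.20 J/m^2

22223.20


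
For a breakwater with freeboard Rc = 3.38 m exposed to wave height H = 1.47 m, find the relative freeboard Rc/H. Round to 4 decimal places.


Relative freeboard = Rc / H
= 3.38 / 1.47
= 2.2993

2.2993


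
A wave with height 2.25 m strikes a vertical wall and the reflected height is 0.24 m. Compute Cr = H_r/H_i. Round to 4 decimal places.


Cr = H_r / H_i
Cr = 0.24 / 2.25
Cr = 0.1067

0.1067


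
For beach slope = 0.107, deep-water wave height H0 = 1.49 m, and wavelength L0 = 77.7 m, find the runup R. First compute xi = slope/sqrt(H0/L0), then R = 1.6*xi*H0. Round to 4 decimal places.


xi = slope / sqrt(H0/L0)
H0/L0 = 1.49/77.7 = 0.019176
sqrt(0.019176) = 0.138479
xi = 0.107 / 0.138479 = 0.772683
R = 1.6 * xi * H0 = 1.6 * 0.772683 * 1.49
R = 1.8421 m

1.8421


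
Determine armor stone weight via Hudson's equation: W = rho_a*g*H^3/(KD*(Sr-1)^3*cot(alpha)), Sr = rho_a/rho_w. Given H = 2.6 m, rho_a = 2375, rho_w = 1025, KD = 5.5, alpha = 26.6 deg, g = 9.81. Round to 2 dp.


Sr = rho_a / rho_w = 2375 / 1025 = 2.317073
(Sr - 1) = 1.317073
(Sr - 1)^3 = 2.284703
cot(26.6) = 1 / tan(26.6) = 1 / 0.500763 = 1.996954
Numerator = 2375 * 9.81 * 2.6^3 = 409498.8300
Denominator = 5.5 * 2.284703 * 1.996954 = 25.093453
W = 409498.8300 / 25.093453
W = 16318.95 N

16318.95


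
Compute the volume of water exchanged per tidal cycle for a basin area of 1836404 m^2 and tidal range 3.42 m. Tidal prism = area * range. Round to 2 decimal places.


Tidal prism = Area * Tidal range
P = 1836404 * 3.42
P = 6280501.68 m^3

6280501.68


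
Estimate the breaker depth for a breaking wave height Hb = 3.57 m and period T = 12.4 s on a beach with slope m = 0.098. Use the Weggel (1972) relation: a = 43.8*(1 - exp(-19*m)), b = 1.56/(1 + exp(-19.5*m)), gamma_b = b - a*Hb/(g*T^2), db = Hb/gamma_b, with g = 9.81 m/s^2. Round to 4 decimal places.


a = 43.8 * (1 - exp(-19 * m))
exp(-19 * 0.098) = exp(-1.8620) = 0.155362
a = 43.8 * (1 - 0.155362) = 36.995162
b = 1.56 / (1 + exp(-19.5 * m))
exp(-19.5 * 0.098) = exp(-1.9110) = 0.147932
b = 1.56 / (1 + 0.147932) = 1.358965
Hb / (g * T^2) = 3.57 / (9.81 * 12.4^2) = 3.57 / 1508.3856 = 0.00236677
gamma_b = b - a * Hb/(g*T^2) = 1.358965 - 36.995162 * 0.00236677 = 1.271406
db = Hb / gamma_b = 3.57 / 1.271406
db = 2.8079 m

2.8079


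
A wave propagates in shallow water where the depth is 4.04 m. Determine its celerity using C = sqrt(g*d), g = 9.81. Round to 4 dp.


Using the shallow-water approximation:
C = sqrt(g * d) = sqrt(9.81 * 4.04)
C = sqrt(39.6324)
C = 6.2954 m/s

6.2954


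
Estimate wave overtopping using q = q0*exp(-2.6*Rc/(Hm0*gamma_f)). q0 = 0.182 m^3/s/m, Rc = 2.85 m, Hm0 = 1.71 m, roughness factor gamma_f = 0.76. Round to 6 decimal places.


q = q0 * exp(-2.6 * Rc / (Hm0 * gamma_f))
Exponent = -2.6 * 2.85 / (1.71 * 0.76)
= -2.6 * 2.85 / 1.2996
= -5.701754
exp(-5.701754) = 0.003340
q = 0.182 * 0.003340
q = 0.000608 m^3/s/m

0.000608


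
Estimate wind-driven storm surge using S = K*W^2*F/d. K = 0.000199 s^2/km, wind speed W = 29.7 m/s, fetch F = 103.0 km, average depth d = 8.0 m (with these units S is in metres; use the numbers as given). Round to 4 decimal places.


S = K * W^2 * F / d
W^2 = 29.7^2 = 882.09
S = 0.000199 * 882.09 * 103.0 / 8.0
Numerator = 0.000199 * 882.09 * 103.0 = 18.080199
S = 18.080199 / 8.0 = 2.2600 m

2.2600


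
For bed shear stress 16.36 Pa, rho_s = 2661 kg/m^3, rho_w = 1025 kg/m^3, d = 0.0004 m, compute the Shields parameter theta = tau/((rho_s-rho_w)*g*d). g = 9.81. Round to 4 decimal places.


theta = tau / ((rho_s - rho_w) * g * d)
rho_s - rho_w = 2661 - 1025 = 1636
Denominator = 1636 * 9.81 * 0.0004 = 6.419664
theta = 16.36 / 6.419664
theta = 2.5484

2.5484


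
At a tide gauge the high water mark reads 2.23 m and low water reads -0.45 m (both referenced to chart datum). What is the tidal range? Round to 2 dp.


Tidal range = High water - Low water
Tidal range = 2.23 - (-0.45)
Tidal range = 2.68 m

2.68


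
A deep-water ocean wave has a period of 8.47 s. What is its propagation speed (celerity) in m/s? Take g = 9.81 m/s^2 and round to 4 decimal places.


We use the deep-water celerity formula:
C = g * T / (2 * pi)
C = 9.81 * 8.47 / (2 * 3.14159...)
C = 83.090700 / 6.283185
C = 13.2243 m/s

13.2243


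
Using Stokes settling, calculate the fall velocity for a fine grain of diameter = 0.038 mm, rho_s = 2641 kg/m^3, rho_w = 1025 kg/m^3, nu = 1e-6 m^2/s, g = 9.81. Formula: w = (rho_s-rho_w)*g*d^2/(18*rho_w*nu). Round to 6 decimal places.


w = (rho_s - rho_w) * g * d^2 / (18 * rho_w * nu)
d = 0.038 mm = 0.000038 m
rho_s - rho_w = 2641 - 1025 = 1616
Numerator = 1616 * 9.81 * (0.000038)^2 = 0.000022891674
Denominator = 18 * 1025 * 1e-6 = 0.018450
w = 0.001241 m/s

0.001241


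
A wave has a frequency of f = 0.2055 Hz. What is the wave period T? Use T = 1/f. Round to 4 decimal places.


T = 1 / f
T = 1 / 0.2055
T = 4.8662 s

4.8662


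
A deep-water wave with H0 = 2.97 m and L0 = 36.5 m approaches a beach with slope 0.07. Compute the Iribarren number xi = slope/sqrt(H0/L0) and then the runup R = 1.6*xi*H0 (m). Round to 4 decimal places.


xi = slope / sqrt(H0/L0)
H0/L0 = 2.97/36.5 = 0.081370
sqrt(0.081370) = 0.285254
xi = 0.07 / 0.285254 = 0.245395
R = 1.6 * xi * H0 = 1.6 * 0.245395 * 2.97
R = 1.1661 m

1.1661


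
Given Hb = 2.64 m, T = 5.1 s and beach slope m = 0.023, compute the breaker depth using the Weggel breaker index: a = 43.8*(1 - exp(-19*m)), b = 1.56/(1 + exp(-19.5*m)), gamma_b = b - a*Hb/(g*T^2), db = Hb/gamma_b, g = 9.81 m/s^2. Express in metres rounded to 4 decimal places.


a = 43.8 * (1 - exp(-19 * m))
exp(-19 * 0.023) = exp(-0.4370) = 0.645971
a = 43.8 * (1 - 0.645971) = 15.506451
b = 1.56 / (1 + exp(-19.5 * m))
exp(-19.5 * 0.023) = exp(-0.4485) = 0.638585
b = 1.56 / (1 + 0.638585) = 0.952041
Hb / (g * T^2) = 2.64 / (9.81 * 5.1^2) = 2.64 / 255.1581 = 0.01034653
gamma_b = b - a * Hb/(g*T^2) = 0.952041 - 15.506451 * 0.01034653 = 0.791603
db = Hb / gamma_b = 2.64 / 0.791603
db = 3.3350 m

3.3350


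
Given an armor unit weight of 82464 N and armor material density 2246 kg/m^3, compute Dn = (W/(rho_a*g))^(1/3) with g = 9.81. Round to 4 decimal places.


V = W / (rho_a * g)
V = 82464 / (2246 * 9.81)
V = 82464 / 22033.26
V = 3.742705 m^3
Dn = V^(1/3) = 3.742705^(1/3)
Dn = 1.5526 m

1.5526


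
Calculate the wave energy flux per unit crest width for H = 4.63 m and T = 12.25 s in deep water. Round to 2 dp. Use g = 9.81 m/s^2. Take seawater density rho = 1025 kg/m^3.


P = rho * g^2 * H^2 * T / (32 * pi)
P = 1025 * 9.81^2 * 4.63^2 * 12.25 / (32 * pi)
P = 1025 * 96.2361 * 21.4369 * 12.25 / 100.53096
P = 257667.77 W/m

257667.77


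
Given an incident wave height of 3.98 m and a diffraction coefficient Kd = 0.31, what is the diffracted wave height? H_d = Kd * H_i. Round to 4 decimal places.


H_d = Kd * H_i
H_d = 0.31 * 3.98
H_d = 1.2338 m

1.2338


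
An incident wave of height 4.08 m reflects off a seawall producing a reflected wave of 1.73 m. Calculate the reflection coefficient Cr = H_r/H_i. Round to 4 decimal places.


Cr = H_r / H_i
Cr = 1.73 / 4.08
Cr = 0.4240

0.4240


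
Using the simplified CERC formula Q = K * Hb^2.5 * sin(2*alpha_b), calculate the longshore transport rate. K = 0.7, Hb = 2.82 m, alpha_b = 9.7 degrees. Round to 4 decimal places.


Q = K * Hb^2.5 * sin(2 * alpha_b)
Hb^2.5 = 2.82^2.5 = 13.354351
sin(2 * 9.7) = sin(19.4) = 0.332161
Q = 0.7 * 13.354351 * 0.332161
Q = 3.1051 m^3/s

3.1051


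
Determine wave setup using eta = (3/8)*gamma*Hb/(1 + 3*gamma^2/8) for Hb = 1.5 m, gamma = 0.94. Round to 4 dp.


eta = (3/8) * gamma * Hb / (1 + 3*gamma^2/8)
Numerator = (3/8) * 0.94 * 1.5 = 0.528750
Denominator = 1 + 3*0.94^2/8 = 1 + 0.331350 = 1.331350
eta = 0.528750 / 1.331350
eta = 0.3972 m

0.3972


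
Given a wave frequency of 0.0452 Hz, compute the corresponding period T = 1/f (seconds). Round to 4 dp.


T = 1 / f
T = 1 / 0.0452
T = 22.1239 s

22.1239


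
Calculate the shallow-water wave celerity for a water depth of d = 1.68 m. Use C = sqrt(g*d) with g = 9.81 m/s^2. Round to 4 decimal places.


Using the shallow-water approximation:
C = sqrt(g * d) = sqrt(9.81 * 1.68)
C = sqrt(16.4808)
C = 4.0597 m/s

4.0597


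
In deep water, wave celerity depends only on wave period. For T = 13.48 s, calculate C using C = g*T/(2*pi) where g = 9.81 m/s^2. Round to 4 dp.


We use the deep-water celerity formula:
C = g * T / (2 * pi)
C = 9.81 * 13.48 / (2 * 3.14159...)
C = 132.238800 / 6.283185
C = 21.0465 m/s

21.0465


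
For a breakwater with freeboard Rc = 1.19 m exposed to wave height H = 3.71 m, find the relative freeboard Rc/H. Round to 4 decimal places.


Relative freeboard = Rc / H
= 1.19 / 3.71
= 0.3208

0.3208


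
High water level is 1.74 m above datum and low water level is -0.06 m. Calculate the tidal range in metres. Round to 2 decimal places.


Tidal range = High water - Low water
Tidal range = 1.74 - (-0.06)
Tidal range = 1.80 m

1.80


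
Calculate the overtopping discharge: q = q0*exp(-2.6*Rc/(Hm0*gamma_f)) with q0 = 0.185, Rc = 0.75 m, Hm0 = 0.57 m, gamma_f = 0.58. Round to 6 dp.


q = q0 * exp(-2.6 * Rc / (Hm0 * gamma_f))
Exponent = -2.6 * 0.75 / (0.57 * 0.58)
= -2.6 * 0.75 / 0.3306
= -5.898367
exp(-5.898367) = 0.002744
q = 0.185 * 0.002744
q = 0.000508 m^3/s/m

0.000508


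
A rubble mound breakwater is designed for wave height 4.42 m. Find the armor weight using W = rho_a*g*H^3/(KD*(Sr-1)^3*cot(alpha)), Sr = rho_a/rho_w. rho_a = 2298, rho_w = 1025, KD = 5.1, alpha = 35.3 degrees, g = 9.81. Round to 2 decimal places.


Sr = rho_a / rho_w = 2298 / 1025 = 2.241951
(Sr - 1) = 1.241951
(Sr - 1)^3 = 1.915639
cot(35.3) = 1 / tan(35.3) = 1 / 0.708039 = 1.412351
Numerator = 2298 * 9.81 * 4.42^3 = 1946640.8815
Denominator = 5.1 * 1.915639 * 1.412351 = 13.798324
W = 1946640.8815 / 13.798324
W = 141078.07 N

141078.07


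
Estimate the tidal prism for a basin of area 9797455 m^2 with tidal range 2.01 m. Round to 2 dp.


Tidal prism = Area * Tidal range
P = 9797455 * 2.01
P = 19692884.55 m^3

19692884.55


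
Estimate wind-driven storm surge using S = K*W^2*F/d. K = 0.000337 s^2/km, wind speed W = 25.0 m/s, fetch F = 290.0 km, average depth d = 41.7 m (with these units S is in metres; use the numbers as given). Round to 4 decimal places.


S = K * W^2 * F / d
W^2 = 25.0^2 = 625.00
S = 0.000337 * 625.00 * 290.0 / 41.7
Numerator = 0.000337 * 625.00 * 290.0 = 61.081250
S = 61.081250 / 41.7 = 1.4648 m

1.4648


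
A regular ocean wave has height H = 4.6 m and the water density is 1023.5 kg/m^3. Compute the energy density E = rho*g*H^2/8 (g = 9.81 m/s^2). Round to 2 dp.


E = (1/8) * rho * g * H^2
E = (1/8) * 1023.5 * 9.81 * 4.6^2
E = 0.125 * 1023.5 * 9.81 * 21.1600
E = 26557.22 J/m^2

26557.22


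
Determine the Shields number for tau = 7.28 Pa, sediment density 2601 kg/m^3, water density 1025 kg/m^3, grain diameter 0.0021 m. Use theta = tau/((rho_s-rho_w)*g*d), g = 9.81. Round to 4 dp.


theta = tau / ((rho_s - rho_w) * g * d)
rho_s - rho_w = 2601 - 1025 = 1576
Denominator = 1576 * 9.81 * 0.0021 = 32.467176
theta = 7.28 / 32.467176
theta = 0.2242

0.2242


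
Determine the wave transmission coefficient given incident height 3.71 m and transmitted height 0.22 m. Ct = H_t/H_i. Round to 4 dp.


Ct = H_t / H_i
Ct = 0.22 / 3.71
Ct = 0.0593

0.0593


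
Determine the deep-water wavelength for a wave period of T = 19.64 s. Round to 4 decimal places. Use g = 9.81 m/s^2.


L0 = g * T^2 / (2 * pi)
L0 = 9.81 * 19.64^2 / (2 * pi)
L0 = 9.81 * 385.7296 / 6.28319
L0 = 3784.0074 / 6.28319
L0 = 602.2435 m

602.2435


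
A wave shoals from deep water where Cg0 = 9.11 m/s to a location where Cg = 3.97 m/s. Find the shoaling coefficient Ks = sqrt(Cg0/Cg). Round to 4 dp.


Ks = sqrt(Cg0 / Cg)
Ks = sqrt(9.11 / 3.97)
Ks = sqrt(2.2947)
Ks = 1.5148

1.5148


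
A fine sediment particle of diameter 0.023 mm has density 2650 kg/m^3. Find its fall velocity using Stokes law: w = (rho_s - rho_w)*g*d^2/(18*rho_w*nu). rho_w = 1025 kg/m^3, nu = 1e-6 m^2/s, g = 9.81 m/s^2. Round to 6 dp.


w = (rho_s - rho_w) * g * d^2 / (18 * rho_w * nu)
d = 0.023 mm = 0.000023 m
rho_s - rho_w = 2650 - 1025 = 1625
Numerator = 1625 * 9.81 * (0.000023)^2 = 0.000008432921
Denominator = 18 * 1025 * 1e-6 = 0.018450
w = 0.000457 m/s

0.000457


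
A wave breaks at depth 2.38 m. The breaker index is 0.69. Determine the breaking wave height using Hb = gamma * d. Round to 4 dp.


Hb = gamma * d
Hb = 0.69 * 2.38
Hb = 1.6422 m

1.6422


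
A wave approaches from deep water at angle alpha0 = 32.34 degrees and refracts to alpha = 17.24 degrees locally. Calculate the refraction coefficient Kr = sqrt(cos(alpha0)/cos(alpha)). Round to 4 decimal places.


Kr = sqrt(cos(alpha0) / cos(alpha))
cos(32.34) = 0.844889
cos(17.24) = 0.955072
Kr = sqrt(0.844889 / 0.955072)
Kr = sqrt(0.884634)
Kr = 0.9405

0.9405
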